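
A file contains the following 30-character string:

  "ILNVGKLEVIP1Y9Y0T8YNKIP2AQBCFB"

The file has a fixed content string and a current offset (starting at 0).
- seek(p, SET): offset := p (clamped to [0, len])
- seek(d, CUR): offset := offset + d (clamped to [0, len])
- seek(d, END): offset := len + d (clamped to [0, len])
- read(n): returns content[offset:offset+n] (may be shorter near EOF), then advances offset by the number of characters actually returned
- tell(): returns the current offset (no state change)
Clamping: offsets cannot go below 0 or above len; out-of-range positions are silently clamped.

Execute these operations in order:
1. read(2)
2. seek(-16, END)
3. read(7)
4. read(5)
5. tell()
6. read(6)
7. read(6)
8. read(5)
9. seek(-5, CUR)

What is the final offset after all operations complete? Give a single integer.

After 1 (read(2)): returned 'IL', offset=2
After 2 (seek(-16, END)): offset=14
After 3 (read(7)): returned 'Y0T8YNK', offset=21
After 4 (read(5)): returned 'IP2AQ', offset=26
After 5 (tell()): offset=26
After 6 (read(6)): returned 'BCFB', offset=30
After 7 (read(6)): returned '', offset=30
After 8 (read(5)): returned '', offset=30
After 9 (seek(-5, CUR)): offset=25

Answer: 25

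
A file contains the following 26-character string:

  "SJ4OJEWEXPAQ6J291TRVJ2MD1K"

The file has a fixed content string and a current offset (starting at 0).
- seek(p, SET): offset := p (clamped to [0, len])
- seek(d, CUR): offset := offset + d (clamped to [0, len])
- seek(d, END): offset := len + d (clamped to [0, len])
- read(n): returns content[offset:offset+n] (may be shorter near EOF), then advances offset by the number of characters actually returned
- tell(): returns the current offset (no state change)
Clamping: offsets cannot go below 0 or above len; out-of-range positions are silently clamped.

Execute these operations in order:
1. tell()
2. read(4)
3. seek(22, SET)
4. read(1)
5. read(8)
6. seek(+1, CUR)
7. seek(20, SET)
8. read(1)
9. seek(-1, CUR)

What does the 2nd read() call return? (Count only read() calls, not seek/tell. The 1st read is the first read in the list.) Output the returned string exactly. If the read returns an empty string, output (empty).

After 1 (tell()): offset=0
After 2 (read(4)): returned 'SJ4O', offset=4
After 3 (seek(22, SET)): offset=22
After 4 (read(1)): returned 'M', offset=23
After 5 (read(8)): returned 'D1K', offset=26
After 6 (seek(+1, CUR)): offset=26
After 7 (seek(20, SET)): offset=20
After 8 (read(1)): returned 'J', offset=21
After 9 (seek(-1, CUR)): offset=20

Answer: M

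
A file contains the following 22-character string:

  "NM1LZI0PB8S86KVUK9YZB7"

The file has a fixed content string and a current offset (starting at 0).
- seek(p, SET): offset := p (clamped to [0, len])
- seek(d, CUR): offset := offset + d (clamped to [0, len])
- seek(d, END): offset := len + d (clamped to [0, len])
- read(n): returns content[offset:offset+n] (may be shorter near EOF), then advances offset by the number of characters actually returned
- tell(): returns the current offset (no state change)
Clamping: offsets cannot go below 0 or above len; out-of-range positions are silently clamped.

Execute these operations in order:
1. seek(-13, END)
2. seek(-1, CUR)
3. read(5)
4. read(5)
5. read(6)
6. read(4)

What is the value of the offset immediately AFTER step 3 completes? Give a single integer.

After 1 (seek(-13, END)): offset=9
After 2 (seek(-1, CUR)): offset=8
After 3 (read(5)): returned 'B8S86', offset=13

Answer: 13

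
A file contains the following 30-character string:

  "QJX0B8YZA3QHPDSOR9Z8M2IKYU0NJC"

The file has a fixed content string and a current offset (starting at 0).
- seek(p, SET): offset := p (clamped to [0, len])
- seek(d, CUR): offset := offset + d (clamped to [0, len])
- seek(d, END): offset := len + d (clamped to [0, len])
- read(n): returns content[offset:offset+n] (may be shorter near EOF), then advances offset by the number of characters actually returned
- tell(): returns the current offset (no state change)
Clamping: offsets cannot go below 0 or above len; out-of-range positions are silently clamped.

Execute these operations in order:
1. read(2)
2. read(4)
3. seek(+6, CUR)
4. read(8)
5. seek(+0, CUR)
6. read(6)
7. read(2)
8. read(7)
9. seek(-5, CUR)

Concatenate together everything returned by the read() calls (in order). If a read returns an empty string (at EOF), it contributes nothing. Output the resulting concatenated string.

After 1 (read(2)): returned 'QJ', offset=2
After 2 (read(4)): returned 'X0B8', offset=6
After 3 (seek(+6, CUR)): offset=12
After 4 (read(8)): returned 'PDSOR9Z8', offset=20
After 5 (seek(+0, CUR)): offset=20
After 6 (read(6)): returned 'M2IKYU', offset=26
After 7 (read(2)): returned '0N', offset=28
After 8 (read(7)): returned 'JC', offset=30
After 9 (seek(-5, CUR)): offset=25

Answer: QJX0B8PDSOR9Z8M2IKYU0NJC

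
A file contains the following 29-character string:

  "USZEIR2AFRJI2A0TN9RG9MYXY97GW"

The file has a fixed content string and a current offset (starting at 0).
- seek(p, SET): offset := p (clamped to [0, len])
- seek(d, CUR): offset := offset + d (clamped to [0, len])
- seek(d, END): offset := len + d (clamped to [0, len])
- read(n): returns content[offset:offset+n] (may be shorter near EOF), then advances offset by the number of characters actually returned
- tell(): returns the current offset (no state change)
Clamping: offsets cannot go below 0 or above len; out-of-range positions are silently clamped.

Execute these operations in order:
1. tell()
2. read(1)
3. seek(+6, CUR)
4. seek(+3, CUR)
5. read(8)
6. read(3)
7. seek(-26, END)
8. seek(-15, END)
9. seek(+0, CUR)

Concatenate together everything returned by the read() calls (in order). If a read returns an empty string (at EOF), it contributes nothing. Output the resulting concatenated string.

After 1 (tell()): offset=0
After 2 (read(1)): returned 'U', offset=1
After 3 (seek(+6, CUR)): offset=7
After 4 (seek(+3, CUR)): offset=10
After 5 (read(8)): returned 'JI2A0TN9', offset=18
After 6 (read(3)): returned 'RG9', offset=21
After 7 (seek(-26, END)): offset=3
After 8 (seek(-15, END)): offset=14
After 9 (seek(+0, CUR)): offset=14

Answer: UJI2A0TN9RG9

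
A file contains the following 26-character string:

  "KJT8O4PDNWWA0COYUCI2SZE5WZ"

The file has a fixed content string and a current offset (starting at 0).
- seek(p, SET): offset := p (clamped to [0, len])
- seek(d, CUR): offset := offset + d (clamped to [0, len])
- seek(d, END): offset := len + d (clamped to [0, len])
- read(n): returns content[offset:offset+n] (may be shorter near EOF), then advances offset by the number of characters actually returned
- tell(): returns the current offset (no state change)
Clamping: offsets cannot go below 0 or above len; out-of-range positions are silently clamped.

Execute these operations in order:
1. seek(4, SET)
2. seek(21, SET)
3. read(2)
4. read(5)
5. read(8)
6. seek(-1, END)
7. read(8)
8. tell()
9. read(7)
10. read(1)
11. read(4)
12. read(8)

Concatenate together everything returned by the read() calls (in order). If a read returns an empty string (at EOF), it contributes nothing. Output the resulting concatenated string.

After 1 (seek(4, SET)): offset=4
After 2 (seek(21, SET)): offset=21
After 3 (read(2)): returned 'ZE', offset=23
After 4 (read(5)): returned '5WZ', offset=26
After 5 (read(8)): returned '', offset=26
After 6 (seek(-1, END)): offset=25
After 7 (read(8)): returned 'Z', offset=26
After 8 (tell()): offset=26
After 9 (read(7)): returned '', offset=26
After 10 (read(1)): returned '', offset=26
After 11 (read(4)): returned '', offset=26
After 12 (read(8)): returned '', offset=26

Answer: ZE5WZZ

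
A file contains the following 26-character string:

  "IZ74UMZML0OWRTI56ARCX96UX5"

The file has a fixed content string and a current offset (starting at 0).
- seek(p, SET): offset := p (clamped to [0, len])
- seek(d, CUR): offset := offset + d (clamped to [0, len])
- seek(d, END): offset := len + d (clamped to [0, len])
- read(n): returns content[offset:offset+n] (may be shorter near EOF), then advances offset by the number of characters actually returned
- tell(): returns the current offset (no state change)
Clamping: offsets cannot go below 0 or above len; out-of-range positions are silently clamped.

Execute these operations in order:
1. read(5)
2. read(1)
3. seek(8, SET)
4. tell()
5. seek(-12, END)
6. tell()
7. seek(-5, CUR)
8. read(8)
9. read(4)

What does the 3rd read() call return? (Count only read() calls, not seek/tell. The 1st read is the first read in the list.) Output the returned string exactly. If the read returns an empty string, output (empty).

After 1 (read(5)): returned 'IZ74U', offset=5
After 2 (read(1)): returned 'M', offset=6
After 3 (seek(8, SET)): offset=8
After 4 (tell()): offset=8
After 5 (seek(-12, END)): offset=14
After 6 (tell()): offset=14
After 7 (seek(-5, CUR)): offset=9
After 8 (read(8)): returned '0OWRTI56', offset=17
After 9 (read(4)): returned 'ARCX', offset=21

Answer: 0OWRTI56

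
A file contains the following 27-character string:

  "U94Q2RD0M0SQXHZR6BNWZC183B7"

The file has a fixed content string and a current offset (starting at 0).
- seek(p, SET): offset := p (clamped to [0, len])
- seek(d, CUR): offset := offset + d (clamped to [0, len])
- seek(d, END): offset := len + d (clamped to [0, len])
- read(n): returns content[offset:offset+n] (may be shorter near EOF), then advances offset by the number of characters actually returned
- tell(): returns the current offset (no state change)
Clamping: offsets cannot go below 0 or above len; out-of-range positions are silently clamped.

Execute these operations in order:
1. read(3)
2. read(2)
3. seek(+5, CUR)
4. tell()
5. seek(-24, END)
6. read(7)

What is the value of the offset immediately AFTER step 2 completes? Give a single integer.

Answer: 5

Derivation:
After 1 (read(3)): returned 'U94', offset=3
After 2 (read(2)): returned 'Q2', offset=5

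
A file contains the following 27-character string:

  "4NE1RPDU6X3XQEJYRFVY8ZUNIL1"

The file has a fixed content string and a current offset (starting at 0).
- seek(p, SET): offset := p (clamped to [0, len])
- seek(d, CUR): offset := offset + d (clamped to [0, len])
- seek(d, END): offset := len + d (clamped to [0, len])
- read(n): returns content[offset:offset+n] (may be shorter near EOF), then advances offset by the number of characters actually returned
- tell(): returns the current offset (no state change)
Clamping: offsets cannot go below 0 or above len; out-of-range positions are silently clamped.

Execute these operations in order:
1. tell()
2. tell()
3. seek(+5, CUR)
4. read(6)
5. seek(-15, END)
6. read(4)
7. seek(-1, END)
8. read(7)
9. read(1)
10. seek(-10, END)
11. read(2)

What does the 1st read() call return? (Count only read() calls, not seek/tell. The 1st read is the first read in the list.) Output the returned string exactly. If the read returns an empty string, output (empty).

Answer: PDU6X3

Derivation:
After 1 (tell()): offset=0
After 2 (tell()): offset=0
After 3 (seek(+5, CUR)): offset=5
After 4 (read(6)): returned 'PDU6X3', offset=11
After 5 (seek(-15, END)): offset=12
After 6 (read(4)): returned 'QEJY', offset=16
After 7 (seek(-1, END)): offset=26
After 8 (read(7)): returned '1', offset=27
After 9 (read(1)): returned '', offset=27
After 10 (seek(-10, END)): offset=17
After 11 (read(2)): returned 'FV', offset=19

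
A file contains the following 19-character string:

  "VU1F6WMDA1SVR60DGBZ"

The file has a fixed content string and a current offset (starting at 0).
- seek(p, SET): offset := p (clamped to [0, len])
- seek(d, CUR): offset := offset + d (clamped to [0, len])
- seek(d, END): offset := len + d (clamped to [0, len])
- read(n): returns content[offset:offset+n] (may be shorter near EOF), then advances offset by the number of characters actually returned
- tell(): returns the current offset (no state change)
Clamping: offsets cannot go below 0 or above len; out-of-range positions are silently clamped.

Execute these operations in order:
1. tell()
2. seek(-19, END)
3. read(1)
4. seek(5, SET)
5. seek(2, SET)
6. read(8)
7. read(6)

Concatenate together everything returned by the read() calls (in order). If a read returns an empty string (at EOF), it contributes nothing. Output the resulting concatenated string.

After 1 (tell()): offset=0
After 2 (seek(-19, END)): offset=0
After 3 (read(1)): returned 'V', offset=1
After 4 (seek(5, SET)): offset=5
After 5 (seek(2, SET)): offset=2
After 6 (read(8)): returned '1F6WMDA1', offset=10
After 7 (read(6)): returned 'SVR60D', offset=16

Answer: V1F6WMDA1SVR60D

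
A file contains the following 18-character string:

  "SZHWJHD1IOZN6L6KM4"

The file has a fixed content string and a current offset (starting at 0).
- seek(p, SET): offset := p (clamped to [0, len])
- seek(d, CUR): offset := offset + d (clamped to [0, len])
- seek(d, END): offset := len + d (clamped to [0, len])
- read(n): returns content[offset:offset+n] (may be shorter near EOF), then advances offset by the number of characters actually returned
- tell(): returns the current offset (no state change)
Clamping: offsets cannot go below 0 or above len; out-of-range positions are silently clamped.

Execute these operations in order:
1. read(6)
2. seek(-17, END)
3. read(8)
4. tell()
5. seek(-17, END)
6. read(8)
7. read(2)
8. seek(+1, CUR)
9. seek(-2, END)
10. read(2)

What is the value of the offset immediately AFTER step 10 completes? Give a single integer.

After 1 (read(6)): returned 'SZHWJH', offset=6
After 2 (seek(-17, END)): offset=1
After 3 (read(8)): returned 'ZHWJHD1I', offset=9
After 4 (tell()): offset=9
After 5 (seek(-17, END)): offset=1
After 6 (read(8)): returned 'ZHWJHD1I', offset=9
After 7 (read(2)): returned 'OZ', offset=11
After 8 (seek(+1, CUR)): offset=12
After 9 (seek(-2, END)): offset=16
After 10 (read(2)): returned 'M4', offset=18

Answer: 18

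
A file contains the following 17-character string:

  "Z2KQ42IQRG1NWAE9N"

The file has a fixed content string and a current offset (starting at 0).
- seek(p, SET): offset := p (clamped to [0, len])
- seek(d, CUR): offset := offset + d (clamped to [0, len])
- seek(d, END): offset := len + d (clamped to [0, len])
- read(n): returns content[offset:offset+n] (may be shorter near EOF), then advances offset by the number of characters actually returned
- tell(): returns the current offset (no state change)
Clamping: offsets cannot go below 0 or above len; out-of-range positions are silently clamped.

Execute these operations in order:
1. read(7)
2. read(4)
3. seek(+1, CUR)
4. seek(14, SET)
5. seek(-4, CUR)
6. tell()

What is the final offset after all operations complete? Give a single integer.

After 1 (read(7)): returned 'Z2KQ42I', offset=7
After 2 (read(4)): returned 'QRG1', offset=11
After 3 (seek(+1, CUR)): offset=12
After 4 (seek(14, SET)): offset=14
After 5 (seek(-4, CUR)): offset=10
After 6 (tell()): offset=10

Answer: 10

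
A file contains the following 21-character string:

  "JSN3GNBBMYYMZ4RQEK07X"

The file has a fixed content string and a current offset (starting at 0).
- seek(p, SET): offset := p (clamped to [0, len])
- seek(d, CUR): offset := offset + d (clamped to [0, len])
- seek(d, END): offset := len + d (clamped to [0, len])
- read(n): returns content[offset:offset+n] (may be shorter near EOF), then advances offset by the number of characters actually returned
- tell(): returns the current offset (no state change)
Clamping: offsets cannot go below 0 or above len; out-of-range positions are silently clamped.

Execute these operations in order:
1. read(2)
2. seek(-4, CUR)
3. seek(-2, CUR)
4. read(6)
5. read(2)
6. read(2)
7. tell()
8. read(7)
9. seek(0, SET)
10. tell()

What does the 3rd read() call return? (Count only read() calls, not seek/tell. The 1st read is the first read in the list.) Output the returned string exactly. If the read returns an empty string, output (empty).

Answer: BB

Derivation:
After 1 (read(2)): returned 'JS', offset=2
After 2 (seek(-4, CUR)): offset=0
After 3 (seek(-2, CUR)): offset=0
After 4 (read(6)): returned 'JSN3GN', offset=6
After 5 (read(2)): returned 'BB', offset=8
After 6 (read(2)): returned 'MY', offset=10
After 7 (tell()): offset=10
After 8 (read(7)): returned 'YMZ4RQE', offset=17
After 9 (seek(0, SET)): offset=0
After 10 (tell()): offset=0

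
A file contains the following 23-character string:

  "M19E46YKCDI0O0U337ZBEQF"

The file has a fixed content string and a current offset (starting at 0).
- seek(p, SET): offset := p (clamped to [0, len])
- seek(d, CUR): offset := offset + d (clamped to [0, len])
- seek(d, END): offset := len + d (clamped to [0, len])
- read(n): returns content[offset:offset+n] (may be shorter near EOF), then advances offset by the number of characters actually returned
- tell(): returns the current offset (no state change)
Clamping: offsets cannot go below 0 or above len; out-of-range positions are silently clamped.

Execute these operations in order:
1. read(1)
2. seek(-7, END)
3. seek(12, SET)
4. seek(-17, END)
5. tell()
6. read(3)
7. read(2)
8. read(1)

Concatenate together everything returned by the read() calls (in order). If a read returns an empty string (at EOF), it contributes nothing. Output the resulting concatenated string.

Answer: MYKCDI0

Derivation:
After 1 (read(1)): returned 'M', offset=1
After 2 (seek(-7, END)): offset=16
After 3 (seek(12, SET)): offset=12
After 4 (seek(-17, END)): offset=6
After 5 (tell()): offset=6
After 6 (read(3)): returned 'YKC', offset=9
After 7 (read(2)): returned 'DI', offset=11
After 8 (read(1)): returned '0', offset=12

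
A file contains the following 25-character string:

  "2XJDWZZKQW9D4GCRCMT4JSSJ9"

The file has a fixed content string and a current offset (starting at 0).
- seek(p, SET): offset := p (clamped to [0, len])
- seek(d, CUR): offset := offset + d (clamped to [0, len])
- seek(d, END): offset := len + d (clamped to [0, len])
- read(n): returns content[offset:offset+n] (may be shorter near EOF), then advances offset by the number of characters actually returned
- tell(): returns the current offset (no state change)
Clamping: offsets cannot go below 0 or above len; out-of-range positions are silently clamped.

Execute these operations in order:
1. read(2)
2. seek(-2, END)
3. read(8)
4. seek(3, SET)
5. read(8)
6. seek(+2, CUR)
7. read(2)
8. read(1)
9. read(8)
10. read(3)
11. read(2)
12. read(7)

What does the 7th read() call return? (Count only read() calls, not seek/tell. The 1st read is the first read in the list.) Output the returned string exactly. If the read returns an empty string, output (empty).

After 1 (read(2)): returned '2X', offset=2
After 2 (seek(-2, END)): offset=23
After 3 (read(8)): returned 'J9', offset=25
After 4 (seek(3, SET)): offset=3
After 5 (read(8)): returned 'DWZZKQW9', offset=11
After 6 (seek(+2, CUR)): offset=13
After 7 (read(2)): returned 'GC', offset=15
After 8 (read(1)): returned 'R', offset=16
After 9 (read(8)): returned 'CMT4JSSJ', offset=24
After 10 (read(3)): returned '9', offset=25
After 11 (read(2)): returned '', offset=25
After 12 (read(7)): returned '', offset=25

Answer: 9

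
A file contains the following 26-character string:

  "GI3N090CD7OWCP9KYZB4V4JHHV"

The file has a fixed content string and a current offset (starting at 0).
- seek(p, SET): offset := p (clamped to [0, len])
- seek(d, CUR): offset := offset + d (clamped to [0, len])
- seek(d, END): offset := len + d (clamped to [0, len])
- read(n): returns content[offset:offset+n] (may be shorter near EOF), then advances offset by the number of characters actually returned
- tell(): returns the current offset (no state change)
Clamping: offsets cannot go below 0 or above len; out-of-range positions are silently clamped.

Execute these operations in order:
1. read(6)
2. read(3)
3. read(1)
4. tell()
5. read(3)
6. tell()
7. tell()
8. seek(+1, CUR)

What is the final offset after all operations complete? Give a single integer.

After 1 (read(6)): returned 'GI3N09', offset=6
After 2 (read(3)): returned '0CD', offset=9
After 3 (read(1)): returned '7', offset=10
After 4 (tell()): offset=10
After 5 (read(3)): returned 'OWC', offset=13
After 6 (tell()): offset=13
After 7 (tell()): offset=13
After 8 (seek(+1, CUR)): offset=14

Answer: 14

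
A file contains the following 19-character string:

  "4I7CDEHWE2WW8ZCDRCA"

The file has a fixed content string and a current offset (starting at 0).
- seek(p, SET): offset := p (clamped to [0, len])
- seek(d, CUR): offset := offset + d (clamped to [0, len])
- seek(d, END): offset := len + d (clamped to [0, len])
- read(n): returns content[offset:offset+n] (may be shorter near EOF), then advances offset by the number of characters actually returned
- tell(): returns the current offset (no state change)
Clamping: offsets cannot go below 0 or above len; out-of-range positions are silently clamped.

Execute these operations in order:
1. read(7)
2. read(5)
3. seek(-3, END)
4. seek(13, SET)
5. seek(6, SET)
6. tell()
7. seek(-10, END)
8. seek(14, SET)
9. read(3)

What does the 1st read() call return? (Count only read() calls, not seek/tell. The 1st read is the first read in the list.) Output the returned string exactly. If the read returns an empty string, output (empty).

After 1 (read(7)): returned '4I7CDEH', offset=7
After 2 (read(5)): returned 'WE2WW', offset=12
After 3 (seek(-3, END)): offset=16
After 4 (seek(13, SET)): offset=13
After 5 (seek(6, SET)): offset=6
After 6 (tell()): offset=6
After 7 (seek(-10, END)): offset=9
After 8 (seek(14, SET)): offset=14
After 9 (read(3)): returned 'CDR', offset=17

Answer: 4I7CDEH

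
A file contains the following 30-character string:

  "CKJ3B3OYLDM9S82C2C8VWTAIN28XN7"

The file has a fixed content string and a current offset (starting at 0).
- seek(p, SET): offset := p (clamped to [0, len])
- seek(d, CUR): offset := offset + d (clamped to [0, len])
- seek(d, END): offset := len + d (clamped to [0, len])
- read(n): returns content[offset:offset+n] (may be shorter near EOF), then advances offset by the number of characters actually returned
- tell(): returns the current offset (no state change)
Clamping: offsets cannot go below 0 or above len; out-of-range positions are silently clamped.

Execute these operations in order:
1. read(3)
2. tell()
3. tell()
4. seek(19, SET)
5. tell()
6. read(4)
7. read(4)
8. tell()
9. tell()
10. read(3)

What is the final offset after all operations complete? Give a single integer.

Answer: 30

Derivation:
After 1 (read(3)): returned 'CKJ', offset=3
After 2 (tell()): offset=3
After 3 (tell()): offset=3
After 4 (seek(19, SET)): offset=19
After 5 (tell()): offset=19
After 6 (read(4)): returned 'VWTA', offset=23
After 7 (read(4)): returned 'IN28', offset=27
After 8 (tell()): offset=27
After 9 (tell()): offset=27
After 10 (read(3)): returned 'XN7', offset=30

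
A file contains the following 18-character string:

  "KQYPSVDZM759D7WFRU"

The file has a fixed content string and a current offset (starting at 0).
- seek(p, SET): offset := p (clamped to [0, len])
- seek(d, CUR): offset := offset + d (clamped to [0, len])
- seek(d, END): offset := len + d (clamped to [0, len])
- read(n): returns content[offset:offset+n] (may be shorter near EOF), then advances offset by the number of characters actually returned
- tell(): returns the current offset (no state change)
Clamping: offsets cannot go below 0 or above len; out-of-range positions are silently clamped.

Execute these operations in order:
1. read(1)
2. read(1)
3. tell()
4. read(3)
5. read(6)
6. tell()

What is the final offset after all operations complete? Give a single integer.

Answer: 11

Derivation:
After 1 (read(1)): returned 'K', offset=1
After 2 (read(1)): returned 'Q', offset=2
After 3 (tell()): offset=2
After 4 (read(3)): returned 'YPS', offset=5
After 5 (read(6)): returned 'VDZM75', offset=11
After 6 (tell()): offset=11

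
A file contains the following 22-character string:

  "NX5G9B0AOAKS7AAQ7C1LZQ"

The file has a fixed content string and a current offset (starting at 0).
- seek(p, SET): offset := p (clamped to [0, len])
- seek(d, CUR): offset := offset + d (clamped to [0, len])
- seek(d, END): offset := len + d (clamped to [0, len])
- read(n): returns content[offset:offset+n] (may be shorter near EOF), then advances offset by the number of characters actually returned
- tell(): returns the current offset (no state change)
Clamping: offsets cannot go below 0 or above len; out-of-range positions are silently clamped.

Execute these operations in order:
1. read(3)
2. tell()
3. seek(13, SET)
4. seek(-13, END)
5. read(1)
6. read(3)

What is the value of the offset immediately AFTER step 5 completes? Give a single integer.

After 1 (read(3)): returned 'NX5', offset=3
After 2 (tell()): offset=3
After 3 (seek(13, SET)): offset=13
After 4 (seek(-13, END)): offset=9
After 5 (read(1)): returned 'A', offset=10

Answer: 10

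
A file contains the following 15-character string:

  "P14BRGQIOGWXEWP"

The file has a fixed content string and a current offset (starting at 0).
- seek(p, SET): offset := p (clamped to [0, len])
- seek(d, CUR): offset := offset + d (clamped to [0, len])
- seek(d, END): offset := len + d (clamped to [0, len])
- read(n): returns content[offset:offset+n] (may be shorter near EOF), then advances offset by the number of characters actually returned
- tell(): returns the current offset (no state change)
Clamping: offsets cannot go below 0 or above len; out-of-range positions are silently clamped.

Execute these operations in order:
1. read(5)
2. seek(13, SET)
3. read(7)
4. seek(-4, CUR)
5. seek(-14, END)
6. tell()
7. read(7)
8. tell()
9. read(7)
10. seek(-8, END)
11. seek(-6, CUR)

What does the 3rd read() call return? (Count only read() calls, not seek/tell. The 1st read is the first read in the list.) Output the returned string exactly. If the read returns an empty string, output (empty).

After 1 (read(5)): returned 'P14BR', offset=5
After 2 (seek(13, SET)): offset=13
After 3 (read(7)): returned 'WP', offset=15
After 4 (seek(-4, CUR)): offset=11
After 5 (seek(-14, END)): offset=1
After 6 (tell()): offset=1
After 7 (read(7)): returned '14BRGQI', offset=8
After 8 (tell()): offset=8
After 9 (read(7)): returned 'OGWXEWP', offset=15
After 10 (seek(-8, END)): offset=7
After 11 (seek(-6, CUR)): offset=1

Answer: 14BRGQI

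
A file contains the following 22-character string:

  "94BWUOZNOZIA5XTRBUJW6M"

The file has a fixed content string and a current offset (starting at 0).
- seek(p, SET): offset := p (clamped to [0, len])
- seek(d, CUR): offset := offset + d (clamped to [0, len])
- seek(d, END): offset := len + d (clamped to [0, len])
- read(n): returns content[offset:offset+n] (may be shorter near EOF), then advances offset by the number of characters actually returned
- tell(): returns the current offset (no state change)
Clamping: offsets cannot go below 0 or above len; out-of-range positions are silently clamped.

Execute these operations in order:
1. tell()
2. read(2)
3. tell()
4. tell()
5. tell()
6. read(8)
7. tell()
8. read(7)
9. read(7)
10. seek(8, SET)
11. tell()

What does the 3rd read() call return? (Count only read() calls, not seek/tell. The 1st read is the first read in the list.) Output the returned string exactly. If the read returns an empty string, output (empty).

Answer: IA5XTRB

Derivation:
After 1 (tell()): offset=0
After 2 (read(2)): returned '94', offset=2
After 3 (tell()): offset=2
After 4 (tell()): offset=2
After 5 (tell()): offset=2
After 6 (read(8)): returned 'BWUOZNOZ', offset=10
After 7 (tell()): offset=10
After 8 (read(7)): returned 'IA5XTRB', offset=17
After 9 (read(7)): returned 'UJW6M', offset=22
After 10 (seek(8, SET)): offset=8
After 11 (tell()): offset=8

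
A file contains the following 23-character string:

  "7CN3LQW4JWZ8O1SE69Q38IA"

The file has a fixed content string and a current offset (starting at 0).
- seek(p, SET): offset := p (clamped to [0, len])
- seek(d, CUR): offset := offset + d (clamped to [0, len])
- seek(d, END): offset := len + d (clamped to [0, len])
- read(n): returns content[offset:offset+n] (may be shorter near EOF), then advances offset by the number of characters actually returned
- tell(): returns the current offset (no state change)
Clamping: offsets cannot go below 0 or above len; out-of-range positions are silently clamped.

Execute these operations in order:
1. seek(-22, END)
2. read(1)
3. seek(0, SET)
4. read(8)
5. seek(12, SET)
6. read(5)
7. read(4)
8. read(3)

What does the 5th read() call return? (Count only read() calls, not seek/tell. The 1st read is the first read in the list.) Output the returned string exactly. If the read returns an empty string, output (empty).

After 1 (seek(-22, END)): offset=1
After 2 (read(1)): returned 'C', offset=2
After 3 (seek(0, SET)): offset=0
After 4 (read(8)): returned '7CN3LQW4', offset=8
After 5 (seek(12, SET)): offset=12
After 6 (read(5)): returned 'O1SE6', offset=17
After 7 (read(4)): returned '9Q38', offset=21
After 8 (read(3)): returned 'IA', offset=23

Answer: IA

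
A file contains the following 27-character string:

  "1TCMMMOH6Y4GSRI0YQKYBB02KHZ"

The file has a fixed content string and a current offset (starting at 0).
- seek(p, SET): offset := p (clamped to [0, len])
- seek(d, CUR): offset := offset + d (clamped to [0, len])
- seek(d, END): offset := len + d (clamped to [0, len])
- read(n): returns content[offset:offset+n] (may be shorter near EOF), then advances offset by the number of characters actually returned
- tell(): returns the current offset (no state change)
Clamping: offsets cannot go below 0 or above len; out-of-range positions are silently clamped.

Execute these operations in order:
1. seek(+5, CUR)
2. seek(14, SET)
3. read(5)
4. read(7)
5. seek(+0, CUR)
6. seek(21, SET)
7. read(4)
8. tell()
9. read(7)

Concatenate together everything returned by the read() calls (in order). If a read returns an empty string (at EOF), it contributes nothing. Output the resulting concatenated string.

Answer: I0YQKYBB02KHB02KHZ

Derivation:
After 1 (seek(+5, CUR)): offset=5
After 2 (seek(14, SET)): offset=14
After 3 (read(5)): returned 'I0YQK', offset=19
After 4 (read(7)): returned 'YBB02KH', offset=26
After 5 (seek(+0, CUR)): offset=26
After 6 (seek(21, SET)): offset=21
After 7 (read(4)): returned 'B02K', offset=25
After 8 (tell()): offset=25
After 9 (read(7)): returned 'HZ', offset=27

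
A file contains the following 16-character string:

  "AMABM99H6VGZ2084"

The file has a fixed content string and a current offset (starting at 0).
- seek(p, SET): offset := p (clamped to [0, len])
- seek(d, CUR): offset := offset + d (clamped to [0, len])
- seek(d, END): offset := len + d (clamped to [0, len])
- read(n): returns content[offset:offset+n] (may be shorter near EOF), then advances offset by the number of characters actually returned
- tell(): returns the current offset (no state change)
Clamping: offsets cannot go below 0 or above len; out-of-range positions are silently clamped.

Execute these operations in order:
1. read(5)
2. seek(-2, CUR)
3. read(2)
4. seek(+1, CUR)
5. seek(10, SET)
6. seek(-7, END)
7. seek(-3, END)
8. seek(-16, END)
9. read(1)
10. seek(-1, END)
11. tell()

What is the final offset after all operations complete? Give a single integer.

Answer: 15

Derivation:
After 1 (read(5)): returned 'AMABM', offset=5
After 2 (seek(-2, CUR)): offset=3
After 3 (read(2)): returned 'BM', offset=5
After 4 (seek(+1, CUR)): offset=6
After 5 (seek(10, SET)): offset=10
After 6 (seek(-7, END)): offset=9
After 7 (seek(-3, END)): offset=13
After 8 (seek(-16, END)): offset=0
After 9 (read(1)): returned 'A', offset=1
After 10 (seek(-1, END)): offset=15
After 11 (tell()): offset=15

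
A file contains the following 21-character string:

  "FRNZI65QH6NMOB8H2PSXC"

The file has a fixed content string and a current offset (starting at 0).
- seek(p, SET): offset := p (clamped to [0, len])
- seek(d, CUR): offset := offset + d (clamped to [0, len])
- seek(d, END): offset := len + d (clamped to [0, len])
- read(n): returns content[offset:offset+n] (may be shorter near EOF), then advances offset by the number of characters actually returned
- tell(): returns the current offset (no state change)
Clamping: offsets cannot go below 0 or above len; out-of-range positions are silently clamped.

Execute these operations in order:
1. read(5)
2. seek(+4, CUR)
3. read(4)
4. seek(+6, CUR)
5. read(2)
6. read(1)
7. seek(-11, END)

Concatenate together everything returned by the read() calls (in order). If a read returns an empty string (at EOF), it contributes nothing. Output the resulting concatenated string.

Answer: FRNZI6NMOXC

Derivation:
After 1 (read(5)): returned 'FRNZI', offset=5
After 2 (seek(+4, CUR)): offset=9
After 3 (read(4)): returned '6NMO', offset=13
After 4 (seek(+6, CUR)): offset=19
After 5 (read(2)): returned 'XC', offset=21
After 6 (read(1)): returned '', offset=21
After 7 (seek(-11, END)): offset=10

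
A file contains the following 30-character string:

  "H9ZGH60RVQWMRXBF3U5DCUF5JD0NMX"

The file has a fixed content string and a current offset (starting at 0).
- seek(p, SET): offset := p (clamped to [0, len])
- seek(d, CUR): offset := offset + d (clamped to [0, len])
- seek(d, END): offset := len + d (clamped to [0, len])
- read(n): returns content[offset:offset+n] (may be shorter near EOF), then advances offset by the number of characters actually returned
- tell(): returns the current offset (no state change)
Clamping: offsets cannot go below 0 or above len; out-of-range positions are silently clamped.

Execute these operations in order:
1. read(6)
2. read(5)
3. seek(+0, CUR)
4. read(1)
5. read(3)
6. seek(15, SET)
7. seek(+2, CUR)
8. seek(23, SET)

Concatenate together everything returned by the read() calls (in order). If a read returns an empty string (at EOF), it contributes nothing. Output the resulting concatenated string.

After 1 (read(6)): returned 'H9ZGH6', offset=6
After 2 (read(5)): returned '0RVQW', offset=11
After 3 (seek(+0, CUR)): offset=11
After 4 (read(1)): returned 'M', offset=12
After 5 (read(3)): returned 'RXB', offset=15
After 6 (seek(15, SET)): offset=15
After 7 (seek(+2, CUR)): offset=17
After 8 (seek(23, SET)): offset=23

Answer: H9ZGH60RVQWMRXB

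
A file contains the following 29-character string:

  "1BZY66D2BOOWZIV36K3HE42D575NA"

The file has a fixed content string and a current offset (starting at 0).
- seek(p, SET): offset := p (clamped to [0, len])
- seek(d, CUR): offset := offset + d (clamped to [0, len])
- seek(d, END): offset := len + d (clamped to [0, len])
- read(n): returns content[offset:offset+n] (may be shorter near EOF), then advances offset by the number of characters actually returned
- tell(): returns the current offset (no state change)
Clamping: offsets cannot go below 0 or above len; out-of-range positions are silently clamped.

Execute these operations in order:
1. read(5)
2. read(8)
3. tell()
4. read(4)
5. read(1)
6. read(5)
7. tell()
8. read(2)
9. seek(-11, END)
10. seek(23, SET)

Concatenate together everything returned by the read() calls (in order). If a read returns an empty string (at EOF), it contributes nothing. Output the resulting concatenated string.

Answer: 1BZY66D2BOOWZIV36K3HE42D5

Derivation:
After 1 (read(5)): returned '1BZY6', offset=5
After 2 (read(8)): returned '6D2BOOWZ', offset=13
After 3 (tell()): offset=13
After 4 (read(4)): returned 'IV36', offset=17
After 5 (read(1)): returned 'K', offset=18
After 6 (read(5)): returned '3HE42', offset=23
After 7 (tell()): offset=23
After 8 (read(2)): returned 'D5', offset=25
After 9 (seek(-11, END)): offset=18
After 10 (seek(23, SET)): offset=23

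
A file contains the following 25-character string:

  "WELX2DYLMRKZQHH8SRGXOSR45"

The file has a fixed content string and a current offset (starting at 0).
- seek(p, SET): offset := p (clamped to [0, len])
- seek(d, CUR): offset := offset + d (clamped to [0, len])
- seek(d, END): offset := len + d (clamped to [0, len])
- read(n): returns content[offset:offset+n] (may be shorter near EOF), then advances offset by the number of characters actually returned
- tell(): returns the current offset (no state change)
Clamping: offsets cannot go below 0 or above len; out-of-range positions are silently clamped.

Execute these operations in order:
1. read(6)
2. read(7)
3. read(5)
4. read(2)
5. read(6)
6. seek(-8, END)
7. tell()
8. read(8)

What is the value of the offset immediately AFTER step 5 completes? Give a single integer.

After 1 (read(6)): returned 'WELX2D', offset=6
After 2 (read(7)): returned 'YLMRKZQ', offset=13
After 3 (read(5)): returned 'HH8SR', offset=18
After 4 (read(2)): returned 'GX', offset=20
After 5 (read(6)): returned 'OSR45', offset=25

Answer: 25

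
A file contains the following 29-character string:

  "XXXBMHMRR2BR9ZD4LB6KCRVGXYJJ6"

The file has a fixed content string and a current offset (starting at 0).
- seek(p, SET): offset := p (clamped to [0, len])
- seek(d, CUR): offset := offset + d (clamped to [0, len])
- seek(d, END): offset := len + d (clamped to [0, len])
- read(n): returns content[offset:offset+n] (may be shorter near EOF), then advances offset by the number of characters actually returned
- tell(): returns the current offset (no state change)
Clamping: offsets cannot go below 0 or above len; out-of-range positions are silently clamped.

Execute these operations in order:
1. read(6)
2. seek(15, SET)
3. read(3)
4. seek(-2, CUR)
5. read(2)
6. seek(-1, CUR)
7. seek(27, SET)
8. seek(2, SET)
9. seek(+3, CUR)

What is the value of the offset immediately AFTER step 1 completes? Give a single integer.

After 1 (read(6)): returned 'XXXBMH', offset=6

Answer: 6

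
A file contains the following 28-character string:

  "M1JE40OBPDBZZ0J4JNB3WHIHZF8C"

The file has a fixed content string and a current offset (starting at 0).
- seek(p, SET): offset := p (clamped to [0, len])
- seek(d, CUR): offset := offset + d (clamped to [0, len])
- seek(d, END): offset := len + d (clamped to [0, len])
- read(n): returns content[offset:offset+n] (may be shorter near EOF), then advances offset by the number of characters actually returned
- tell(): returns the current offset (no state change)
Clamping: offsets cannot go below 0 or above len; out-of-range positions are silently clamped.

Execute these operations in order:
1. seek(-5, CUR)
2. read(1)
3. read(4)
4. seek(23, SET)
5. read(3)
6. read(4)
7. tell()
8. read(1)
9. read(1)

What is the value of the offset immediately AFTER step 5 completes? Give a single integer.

Answer: 26

Derivation:
After 1 (seek(-5, CUR)): offset=0
After 2 (read(1)): returned 'M', offset=1
After 3 (read(4)): returned '1JE4', offset=5
After 4 (seek(23, SET)): offset=23
After 5 (read(3)): returned 'HZF', offset=26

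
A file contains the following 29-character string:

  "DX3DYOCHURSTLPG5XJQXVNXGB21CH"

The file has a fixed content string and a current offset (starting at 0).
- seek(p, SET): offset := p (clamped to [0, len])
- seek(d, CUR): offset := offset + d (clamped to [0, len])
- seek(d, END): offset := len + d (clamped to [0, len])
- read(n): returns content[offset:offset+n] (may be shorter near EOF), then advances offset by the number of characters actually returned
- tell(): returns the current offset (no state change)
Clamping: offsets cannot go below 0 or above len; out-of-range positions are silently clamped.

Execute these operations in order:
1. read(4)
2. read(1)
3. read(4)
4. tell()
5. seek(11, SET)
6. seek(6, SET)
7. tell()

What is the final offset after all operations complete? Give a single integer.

After 1 (read(4)): returned 'DX3D', offset=4
After 2 (read(1)): returned 'Y', offset=5
After 3 (read(4)): returned 'OCHU', offset=9
After 4 (tell()): offset=9
After 5 (seek(11, SET)): offset=11
After 6 (seek(6, SET)): offset=6
After 7 (tell()): offset=6

Answer: 6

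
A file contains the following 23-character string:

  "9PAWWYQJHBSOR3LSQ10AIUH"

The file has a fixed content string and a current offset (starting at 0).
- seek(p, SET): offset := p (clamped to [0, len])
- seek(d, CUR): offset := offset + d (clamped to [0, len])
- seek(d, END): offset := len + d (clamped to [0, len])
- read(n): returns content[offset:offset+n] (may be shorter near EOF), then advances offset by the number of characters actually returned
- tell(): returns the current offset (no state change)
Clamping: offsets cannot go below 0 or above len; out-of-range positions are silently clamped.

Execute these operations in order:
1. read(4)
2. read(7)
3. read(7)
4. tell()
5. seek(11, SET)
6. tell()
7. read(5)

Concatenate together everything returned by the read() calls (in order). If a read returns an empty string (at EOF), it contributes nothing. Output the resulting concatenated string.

Answer: 9PAWWYQJHBSOR3LSQ1OR3LS

Derivation:
After 1 (read(4)): returned '9PAW', offset=4
After 2 (read(7)): returned 'WYQJHBS', offset=11
After 3 (read(7)): returned 'OR3LSQ1', offset=18
After 4 (tell()): offset=18
After 5 (seek(11, SET)): offset=11
After 6 (tell()): offset=11
After 7 (read(5)): returned 'OR3LS', offset=16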